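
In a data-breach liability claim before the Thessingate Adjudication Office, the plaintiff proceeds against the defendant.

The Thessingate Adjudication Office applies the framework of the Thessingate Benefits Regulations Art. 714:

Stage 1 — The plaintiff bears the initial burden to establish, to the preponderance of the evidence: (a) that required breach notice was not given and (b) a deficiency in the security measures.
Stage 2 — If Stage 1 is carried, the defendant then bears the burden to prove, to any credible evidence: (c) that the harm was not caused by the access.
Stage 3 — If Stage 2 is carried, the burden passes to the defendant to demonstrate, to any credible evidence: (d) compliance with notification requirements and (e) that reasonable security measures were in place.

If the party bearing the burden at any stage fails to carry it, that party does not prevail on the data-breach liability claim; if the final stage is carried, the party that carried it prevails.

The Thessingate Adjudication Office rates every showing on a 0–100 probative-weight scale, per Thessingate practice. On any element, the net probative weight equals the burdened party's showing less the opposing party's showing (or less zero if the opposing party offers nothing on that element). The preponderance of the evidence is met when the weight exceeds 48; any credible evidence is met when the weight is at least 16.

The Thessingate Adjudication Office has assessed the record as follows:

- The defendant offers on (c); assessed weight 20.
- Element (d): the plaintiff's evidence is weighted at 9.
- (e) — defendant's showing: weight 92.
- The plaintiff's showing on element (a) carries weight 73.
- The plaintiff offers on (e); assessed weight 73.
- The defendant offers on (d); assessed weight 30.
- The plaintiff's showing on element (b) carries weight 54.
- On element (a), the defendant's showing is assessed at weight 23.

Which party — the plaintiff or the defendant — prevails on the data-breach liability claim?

At Stage 1 the plaintiff must meet the preponderance of the evidence (weight exceeds 48): on (a) the weight is 73 less the opposing 23 gives net 50, > 48, so (a) meets the standard; on (b) the weight is 54, which does exceed 48, so (b) meets the standard.
  Stage 1 carried; the burden shifts to the defendant.
At Stage 2 the defendant must meet any credible evidence (weight is at least 16): on (c) the weight is 20, ≥ 16, so (c) meets the standard.
  All elements met. The defendant retains the burden for Stage 3.
At Stage 3 the defendant must meet any credible evidence (weight is at least 16): on (d) the weight is 30 less the opposing 9 gives net 21, ≥ 16, so (d) meets the standard; on (e) the weight is 92 less the opposing 73 gives net 19, which does reach 16, so (e) meets the standard.
  The defendant carries the last stage.
With every stage satisfied, the defendant prevails.

defendant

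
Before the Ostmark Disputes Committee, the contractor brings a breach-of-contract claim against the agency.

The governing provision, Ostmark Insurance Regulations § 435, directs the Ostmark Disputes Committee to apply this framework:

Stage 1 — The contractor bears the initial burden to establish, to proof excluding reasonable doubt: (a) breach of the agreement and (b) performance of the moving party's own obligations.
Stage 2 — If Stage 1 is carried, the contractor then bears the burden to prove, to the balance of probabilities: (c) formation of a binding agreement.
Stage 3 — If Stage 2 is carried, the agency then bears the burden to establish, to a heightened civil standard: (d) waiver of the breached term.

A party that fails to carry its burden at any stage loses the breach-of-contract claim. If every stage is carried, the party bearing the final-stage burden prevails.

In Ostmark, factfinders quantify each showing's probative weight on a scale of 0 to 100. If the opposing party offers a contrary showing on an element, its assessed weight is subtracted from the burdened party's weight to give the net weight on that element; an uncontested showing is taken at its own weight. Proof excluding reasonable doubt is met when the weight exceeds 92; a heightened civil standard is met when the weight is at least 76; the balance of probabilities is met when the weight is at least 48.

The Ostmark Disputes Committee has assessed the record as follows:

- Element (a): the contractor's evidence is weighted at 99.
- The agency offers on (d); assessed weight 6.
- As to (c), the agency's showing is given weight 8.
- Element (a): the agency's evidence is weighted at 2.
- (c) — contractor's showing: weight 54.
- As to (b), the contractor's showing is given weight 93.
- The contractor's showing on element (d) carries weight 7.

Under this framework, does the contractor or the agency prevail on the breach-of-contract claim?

agency

At Stage 1 the contractor must meet proof excluding reasonable doubt (weight exceeds 92): on (a) the weight is 99 less the opposing 2 gives net 97, which does exceed 92, so (a) meets the standard; on (b) the weight is 93, which does exceed 92, so (b) meets the standard.
  Stage 1 carried; the burden remains with the contractor.
At Stage 2 the contractor must meet the balance of probabilities (weight is at least 48): on (c) the weight is 54 less the opposing 8 gives net 46, < 48, so (c) does not meet the standard.
  The contractor does not carry Stage 2.
So the agency prevails.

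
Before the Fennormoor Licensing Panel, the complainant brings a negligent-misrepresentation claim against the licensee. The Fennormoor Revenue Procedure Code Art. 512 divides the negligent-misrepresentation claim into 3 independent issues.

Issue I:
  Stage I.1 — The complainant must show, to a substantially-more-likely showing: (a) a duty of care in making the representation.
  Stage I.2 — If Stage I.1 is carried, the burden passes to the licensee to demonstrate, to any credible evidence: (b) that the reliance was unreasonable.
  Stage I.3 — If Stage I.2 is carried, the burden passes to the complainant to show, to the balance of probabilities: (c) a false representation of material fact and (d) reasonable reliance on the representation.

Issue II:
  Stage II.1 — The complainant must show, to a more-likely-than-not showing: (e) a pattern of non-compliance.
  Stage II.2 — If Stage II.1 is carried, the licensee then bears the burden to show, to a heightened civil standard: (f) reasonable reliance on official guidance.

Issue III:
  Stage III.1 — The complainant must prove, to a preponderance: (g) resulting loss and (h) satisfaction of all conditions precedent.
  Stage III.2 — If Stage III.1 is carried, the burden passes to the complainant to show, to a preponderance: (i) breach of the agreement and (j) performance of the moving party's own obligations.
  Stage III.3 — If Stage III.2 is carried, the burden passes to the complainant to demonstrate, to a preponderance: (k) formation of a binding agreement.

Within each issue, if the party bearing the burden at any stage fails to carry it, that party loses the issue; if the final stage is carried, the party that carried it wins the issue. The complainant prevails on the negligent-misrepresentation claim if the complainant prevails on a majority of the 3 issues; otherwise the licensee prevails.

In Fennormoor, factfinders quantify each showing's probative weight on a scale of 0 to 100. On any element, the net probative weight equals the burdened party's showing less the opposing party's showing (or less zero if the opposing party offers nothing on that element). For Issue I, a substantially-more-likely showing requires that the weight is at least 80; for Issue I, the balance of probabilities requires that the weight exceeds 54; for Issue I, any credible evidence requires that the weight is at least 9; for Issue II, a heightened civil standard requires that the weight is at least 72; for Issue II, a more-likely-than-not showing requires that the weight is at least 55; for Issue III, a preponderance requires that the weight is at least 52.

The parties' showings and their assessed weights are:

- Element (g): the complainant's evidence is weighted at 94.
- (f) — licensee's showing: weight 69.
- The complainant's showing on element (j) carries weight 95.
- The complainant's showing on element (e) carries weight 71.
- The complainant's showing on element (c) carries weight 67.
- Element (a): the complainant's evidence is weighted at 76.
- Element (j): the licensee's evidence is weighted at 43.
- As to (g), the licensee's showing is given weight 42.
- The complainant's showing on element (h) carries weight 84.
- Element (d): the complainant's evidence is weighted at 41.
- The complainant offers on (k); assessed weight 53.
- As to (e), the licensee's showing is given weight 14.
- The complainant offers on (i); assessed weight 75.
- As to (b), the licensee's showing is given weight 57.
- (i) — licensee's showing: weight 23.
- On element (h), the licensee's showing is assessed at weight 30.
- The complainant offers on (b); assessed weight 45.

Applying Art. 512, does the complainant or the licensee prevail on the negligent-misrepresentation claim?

complainant

— Issue I —
At Stage I.1 the complainant must meet a substantially-more-likely showing (weight is at least 80): on (a) the weight is 76, which does not reach 80, so (a) does not meet the standard.
  Stage I.1 not carried; the complainant fails its burden.
The analysis ends at Stage I.1; the licensee prevails on this issue.
— Issue II —
At Stage II.1 the complainant must meet a more-likely-than-not showing (weight is at least 55): on (e) the weight is 71 less the opposing 14 gives net 57, which does reach 55, so (e) meets the standard.
  Stage II.1 carried; the burden shifts to the licensee.
At Stage II.2 the licensee must meet a heightened civil standard (weight is at least 72): on (f) the weight is 69, which does not reach 72, so (f) does not meet the standard.
  Not every element is met, so the licensee fails to carry Stage II.2.
The analysis ends at Stage II.2; the complainant prevails on this issue.
— Issue III —
At Stage III.1 the complainant must meet a preponderance (weight is at least 52): on (g) the weight is 94 less the opposing 42 gives net 52, which does reach 52, so (g) meets the standard; on (h) the weight is 84 less the opposing 30 gives net 54, ≥ 52, so (h) meets the standard.
  All elements met. The complainant retains the burden for Stage III.2.
At Stage III.2 the complainant must meet a preponderance (weight is at least 52): on (i) the weight is 75 less the opposing 23 gives net 52, which does reach 52, so (i) meets the standard; on (j) the weight is 95 less the opposing 43 gives net 52, ≥ 52, so (j) meets the standard.
  Stage III.2 carried; the burden remains with the complainant.
At Stage III.3 the complainant must meet a preponderance (weight is at least 52): on (k) the weight is 53, ≥ 52, so (k) meets the standard.
  All elements met at the final stage.
Every stage carried; the complainant prevails on this issue.
Per-issue: Issue I → licensee; Issue II → complainant; Issue III → complainant. The complainant must prevail on a majority of issues; overall, the complainant prevails.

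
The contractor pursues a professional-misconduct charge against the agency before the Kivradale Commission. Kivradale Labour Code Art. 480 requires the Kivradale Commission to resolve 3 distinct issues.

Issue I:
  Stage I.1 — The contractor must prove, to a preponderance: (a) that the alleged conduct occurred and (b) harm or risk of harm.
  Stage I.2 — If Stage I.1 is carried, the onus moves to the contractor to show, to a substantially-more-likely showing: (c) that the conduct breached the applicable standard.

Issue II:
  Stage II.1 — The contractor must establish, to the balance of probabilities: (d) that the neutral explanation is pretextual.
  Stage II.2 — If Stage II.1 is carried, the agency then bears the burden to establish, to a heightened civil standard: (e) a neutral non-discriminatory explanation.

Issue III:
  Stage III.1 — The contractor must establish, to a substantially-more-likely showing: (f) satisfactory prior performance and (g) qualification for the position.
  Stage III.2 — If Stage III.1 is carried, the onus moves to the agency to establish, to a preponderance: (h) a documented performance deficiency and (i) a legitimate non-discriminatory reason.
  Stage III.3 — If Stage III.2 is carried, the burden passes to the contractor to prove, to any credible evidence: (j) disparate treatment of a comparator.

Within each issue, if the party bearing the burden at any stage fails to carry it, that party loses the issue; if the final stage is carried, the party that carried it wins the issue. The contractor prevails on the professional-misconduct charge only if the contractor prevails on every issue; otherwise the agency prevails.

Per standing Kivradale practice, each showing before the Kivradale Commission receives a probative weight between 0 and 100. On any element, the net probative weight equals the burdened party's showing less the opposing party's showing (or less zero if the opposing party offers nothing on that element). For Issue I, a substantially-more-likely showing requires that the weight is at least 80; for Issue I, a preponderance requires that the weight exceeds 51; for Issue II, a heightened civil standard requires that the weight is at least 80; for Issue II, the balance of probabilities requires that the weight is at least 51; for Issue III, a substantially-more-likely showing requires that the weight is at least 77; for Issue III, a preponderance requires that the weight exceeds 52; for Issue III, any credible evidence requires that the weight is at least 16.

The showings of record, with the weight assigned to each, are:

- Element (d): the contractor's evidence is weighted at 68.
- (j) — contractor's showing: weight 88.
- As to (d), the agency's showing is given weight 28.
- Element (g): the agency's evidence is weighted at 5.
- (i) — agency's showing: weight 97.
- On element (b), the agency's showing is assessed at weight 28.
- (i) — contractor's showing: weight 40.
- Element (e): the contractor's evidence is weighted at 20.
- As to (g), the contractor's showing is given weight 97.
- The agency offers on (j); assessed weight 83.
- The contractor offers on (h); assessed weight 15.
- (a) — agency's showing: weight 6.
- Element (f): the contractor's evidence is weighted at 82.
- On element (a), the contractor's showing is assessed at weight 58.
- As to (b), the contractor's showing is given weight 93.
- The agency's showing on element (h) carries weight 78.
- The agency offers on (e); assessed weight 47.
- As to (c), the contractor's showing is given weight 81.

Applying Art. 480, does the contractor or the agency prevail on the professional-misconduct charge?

agency

— Issue I —
At Stage I.1 the contractor must meet a preponderance (weight exceeds 51): on (a) the weight is 58 less the opposing 6 gives net 52, which does exceed 51, so (a) meets the standard; on (b) the weight is 93 less the opposing 28 gives net 65, > 51, so (b) meets the standard.
  Stage I.1 carried; the burden remains with the contractor.
At Stage I.2 the contractor must meet a substantially-more-likely showing (weight is at least 80): on (c) the weight is 81, which does reach 80, so (c) meets the standard.
  Stage I.2 carried; the final stage is satisfied.
All stages carried — the contractor prevails on this issue.
— Issue II —
Stage II.1 — burden on contractor; standard: the balance of probabilities (weight is at least 51).
    (d): 68 − 28 = 40 < 51 [not met]
  The contractor does not carry Stage II.1.
The analysis ends at Stage II.1; the agency prevails on this issue.
— Issue III —
Stage III.1 — burden on contractor; standard: a substantially-more-likely showing (weight is at least 77).
    (f): 82 ≥ 77 [met]
    (g): 97 − 5 = 92 ≥ 77 [met]
  Stage III.1 carried; the burden shifts to the agency.
Stage III.2 — burden on agency; standard: a preponderance (weight exceeds 52).
    (h): 78 − 15 = 63 > 52 [met]
    (i): 97 − 40 = 57 > 52 [met]
  Stage III.2 is satisfied; the onus moves to the contractor.
Stage III.3 — burden on contractor; standard: any credible evidence (weight is at least 16).
    (j): 88 − 83 = 5 < 16 [not met]
  Not every element is met, so the contractor fails to carry Stage III.3.
The analysis ends at Stage III.3; the agency prevails on this issue.
Per-issue: Issue I → contractor; Issue II → agency; Issue III → agency. The contractor must prevail on every issue; overall, the agency prevails.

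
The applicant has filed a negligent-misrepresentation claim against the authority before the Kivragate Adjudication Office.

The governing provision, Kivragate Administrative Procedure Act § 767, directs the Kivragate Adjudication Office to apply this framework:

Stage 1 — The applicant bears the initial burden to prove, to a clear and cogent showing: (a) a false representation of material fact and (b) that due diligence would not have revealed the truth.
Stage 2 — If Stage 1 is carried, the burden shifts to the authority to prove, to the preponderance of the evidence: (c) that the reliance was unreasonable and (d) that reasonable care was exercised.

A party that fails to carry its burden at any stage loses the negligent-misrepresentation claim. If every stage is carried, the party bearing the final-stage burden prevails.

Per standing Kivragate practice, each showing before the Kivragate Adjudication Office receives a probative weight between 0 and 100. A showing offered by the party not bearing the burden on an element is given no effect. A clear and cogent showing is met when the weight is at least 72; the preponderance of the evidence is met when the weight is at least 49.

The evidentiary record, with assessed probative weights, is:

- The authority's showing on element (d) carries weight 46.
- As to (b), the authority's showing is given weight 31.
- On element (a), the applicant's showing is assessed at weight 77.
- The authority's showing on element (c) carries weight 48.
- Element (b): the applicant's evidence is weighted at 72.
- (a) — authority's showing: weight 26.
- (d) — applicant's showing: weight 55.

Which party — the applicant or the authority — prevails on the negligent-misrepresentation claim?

Stage 1 (applicant, a clear and cogent showing, weight is at least 72): (a) 77 (authority's 26 disregarded) ≥ 72 — meets; (b) 72 (authority's 31 disregarded) ≥ 72 — meets.
  Stage 1 carried; the burden shifts to the authority.
Stage 2 (authority, the preponderance of the evidence, weight is at least 49): (c) 48 < 49 — fails; (d) 46 (applicant's 55 disregarded) < 49 — fails.
  Not every element is met, so the authority fails to carry Stage 2.
The analysis ends at Stage 2; the applicant prevails.

applicant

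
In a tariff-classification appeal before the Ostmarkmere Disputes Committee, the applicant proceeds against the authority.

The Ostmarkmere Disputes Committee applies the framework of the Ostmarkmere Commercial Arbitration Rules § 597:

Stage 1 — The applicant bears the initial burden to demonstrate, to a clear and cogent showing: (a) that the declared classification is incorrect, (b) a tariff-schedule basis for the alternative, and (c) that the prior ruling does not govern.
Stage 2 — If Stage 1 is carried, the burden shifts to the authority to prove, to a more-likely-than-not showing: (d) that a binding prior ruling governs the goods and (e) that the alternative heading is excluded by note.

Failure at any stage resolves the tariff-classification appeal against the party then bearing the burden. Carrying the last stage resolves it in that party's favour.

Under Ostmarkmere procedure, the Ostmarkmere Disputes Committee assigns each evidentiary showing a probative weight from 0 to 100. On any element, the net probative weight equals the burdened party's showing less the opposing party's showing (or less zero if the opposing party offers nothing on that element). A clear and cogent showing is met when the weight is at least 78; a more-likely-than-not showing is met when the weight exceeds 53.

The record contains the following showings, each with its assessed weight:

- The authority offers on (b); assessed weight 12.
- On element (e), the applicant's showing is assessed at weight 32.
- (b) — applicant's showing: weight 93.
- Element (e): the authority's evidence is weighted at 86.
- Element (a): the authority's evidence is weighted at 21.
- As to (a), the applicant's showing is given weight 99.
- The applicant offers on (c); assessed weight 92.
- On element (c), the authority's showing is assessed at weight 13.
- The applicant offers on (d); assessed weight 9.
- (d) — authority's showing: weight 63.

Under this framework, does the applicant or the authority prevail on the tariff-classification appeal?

authority

At Stage 1 the applicant must meet a clear and cogent showing (weight is at least 78): on (a) the weight is 99 less the opposing 21 gives net 78, which does reach 78, so (a) meets the standard; on (b) the weight is 93 less the opposing 12 gives net 81, ≥ 78, so (b) meets the standard; on (c) the weight is 92 less the opposing 13 gives net 79, which does reach 78, so (c) meets the standard.
  All elements met. The burden passes to the authority.
At Stage 2 the authority must meet a more-likely-than-not showing (weight exceeds 53): on (d) the weight is 63 less the opposing 9 gives net 54, which does exceed 53, so (d) meets the standard; on (e) the weight is 86 less the opposing 32 gives net 54, which does exceed 53, so (e) meets the standard.
  All elements met at the final stage.
With every stage satisfied, the authority prevails.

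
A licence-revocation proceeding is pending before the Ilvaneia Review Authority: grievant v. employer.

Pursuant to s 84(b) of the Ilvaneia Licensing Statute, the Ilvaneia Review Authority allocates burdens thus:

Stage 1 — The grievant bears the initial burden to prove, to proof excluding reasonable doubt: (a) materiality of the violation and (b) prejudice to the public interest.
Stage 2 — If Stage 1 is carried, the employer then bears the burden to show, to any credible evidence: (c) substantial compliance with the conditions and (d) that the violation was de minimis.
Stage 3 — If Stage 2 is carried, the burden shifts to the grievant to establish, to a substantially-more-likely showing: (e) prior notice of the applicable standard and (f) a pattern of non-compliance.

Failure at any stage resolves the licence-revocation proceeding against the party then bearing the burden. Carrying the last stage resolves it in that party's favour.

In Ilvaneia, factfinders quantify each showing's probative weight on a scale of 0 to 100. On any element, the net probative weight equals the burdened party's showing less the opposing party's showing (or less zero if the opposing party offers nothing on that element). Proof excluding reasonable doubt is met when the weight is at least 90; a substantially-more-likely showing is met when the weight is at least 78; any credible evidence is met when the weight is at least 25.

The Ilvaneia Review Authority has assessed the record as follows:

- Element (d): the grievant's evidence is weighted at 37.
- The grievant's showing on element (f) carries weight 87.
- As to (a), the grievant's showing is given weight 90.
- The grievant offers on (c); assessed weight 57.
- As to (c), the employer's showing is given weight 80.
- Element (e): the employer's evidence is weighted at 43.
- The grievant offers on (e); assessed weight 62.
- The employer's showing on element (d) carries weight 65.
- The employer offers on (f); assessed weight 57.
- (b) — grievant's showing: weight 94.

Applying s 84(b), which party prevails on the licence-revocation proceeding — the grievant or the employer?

Stage 1 — burden on grievant; standard: proof excluding reasonable doubt (weight is at least 90).
    (a): 90 ≥ 90 [met]
    (b): 94 ≥ 90 [met]
  Stage 1 carried; the burden shifts to the employer.
Stage 2 — burden on employer; standard: any credible evidence (weight is at least 25).
    (c): 80 − 57 = 23 < 25 [not met]
    (d): 65 − 37 = 28 ≥ 25 [met]
  Stage 2 not carried; the employer fails its burden.
The grievant prevails.

grievant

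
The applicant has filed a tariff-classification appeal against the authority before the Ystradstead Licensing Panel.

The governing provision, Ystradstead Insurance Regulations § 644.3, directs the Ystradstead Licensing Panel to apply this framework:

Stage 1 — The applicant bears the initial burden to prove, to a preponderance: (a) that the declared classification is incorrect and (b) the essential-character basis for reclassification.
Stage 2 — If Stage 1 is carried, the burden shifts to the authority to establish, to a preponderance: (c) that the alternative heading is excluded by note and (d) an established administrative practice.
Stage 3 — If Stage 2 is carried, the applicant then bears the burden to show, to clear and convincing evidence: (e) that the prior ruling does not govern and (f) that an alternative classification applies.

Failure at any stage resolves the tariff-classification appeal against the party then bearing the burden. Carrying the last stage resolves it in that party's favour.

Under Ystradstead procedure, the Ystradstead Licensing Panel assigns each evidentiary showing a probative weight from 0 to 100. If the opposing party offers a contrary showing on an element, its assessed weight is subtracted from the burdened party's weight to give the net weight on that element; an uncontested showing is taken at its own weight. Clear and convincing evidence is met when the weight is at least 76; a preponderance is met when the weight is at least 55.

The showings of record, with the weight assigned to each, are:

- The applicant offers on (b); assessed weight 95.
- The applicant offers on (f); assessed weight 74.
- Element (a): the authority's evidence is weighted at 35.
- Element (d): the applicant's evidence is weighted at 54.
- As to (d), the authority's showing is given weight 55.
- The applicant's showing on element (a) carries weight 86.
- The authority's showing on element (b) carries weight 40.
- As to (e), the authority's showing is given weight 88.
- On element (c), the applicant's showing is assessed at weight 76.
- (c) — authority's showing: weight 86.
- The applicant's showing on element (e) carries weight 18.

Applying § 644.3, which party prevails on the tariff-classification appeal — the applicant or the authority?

Stage 1 (applicant, a preponderance, weight is at least 55): (a) net 86−35=51 < 55 — fails; (b) net 95−40=55 ≥ 55 — meets.
  Not every element is met, so the applicant fails to carry Stage 1.
The analysis ends at Stage 1; the authority prevails.

authority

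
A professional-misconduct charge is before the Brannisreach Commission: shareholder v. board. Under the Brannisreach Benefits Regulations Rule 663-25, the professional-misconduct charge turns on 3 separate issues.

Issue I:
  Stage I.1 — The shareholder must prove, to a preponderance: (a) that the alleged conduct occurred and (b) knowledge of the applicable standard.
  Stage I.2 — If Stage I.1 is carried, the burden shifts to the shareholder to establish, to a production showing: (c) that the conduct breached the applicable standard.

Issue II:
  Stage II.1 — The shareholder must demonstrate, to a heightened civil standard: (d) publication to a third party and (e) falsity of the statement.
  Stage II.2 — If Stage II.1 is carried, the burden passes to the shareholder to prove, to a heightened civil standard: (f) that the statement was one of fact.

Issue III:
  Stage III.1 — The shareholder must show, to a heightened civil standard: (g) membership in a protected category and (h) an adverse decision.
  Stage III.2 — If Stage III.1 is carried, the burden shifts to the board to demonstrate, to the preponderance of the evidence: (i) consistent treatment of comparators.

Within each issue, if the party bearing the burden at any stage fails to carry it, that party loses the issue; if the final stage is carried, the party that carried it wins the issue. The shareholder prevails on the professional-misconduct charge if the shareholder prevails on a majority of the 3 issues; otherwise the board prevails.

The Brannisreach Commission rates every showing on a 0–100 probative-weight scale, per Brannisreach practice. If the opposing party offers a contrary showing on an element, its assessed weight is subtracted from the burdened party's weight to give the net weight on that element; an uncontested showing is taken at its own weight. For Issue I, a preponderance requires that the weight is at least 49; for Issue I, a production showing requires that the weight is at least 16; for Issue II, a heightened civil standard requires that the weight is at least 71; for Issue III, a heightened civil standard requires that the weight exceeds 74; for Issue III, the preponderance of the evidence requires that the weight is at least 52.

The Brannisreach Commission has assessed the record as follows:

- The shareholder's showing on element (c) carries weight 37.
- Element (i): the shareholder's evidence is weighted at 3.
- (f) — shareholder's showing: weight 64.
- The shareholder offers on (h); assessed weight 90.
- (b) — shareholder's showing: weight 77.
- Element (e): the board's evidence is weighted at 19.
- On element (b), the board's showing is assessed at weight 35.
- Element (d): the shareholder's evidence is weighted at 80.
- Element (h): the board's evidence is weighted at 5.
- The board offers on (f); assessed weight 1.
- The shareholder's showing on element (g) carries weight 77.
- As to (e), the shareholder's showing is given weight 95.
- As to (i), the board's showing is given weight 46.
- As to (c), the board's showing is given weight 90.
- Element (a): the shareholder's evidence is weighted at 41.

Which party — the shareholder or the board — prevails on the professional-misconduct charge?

board

— Issue I —
Stage I.1 (shareholder, a preponderance, weight is at least 49): (a) 41 < 49 — fails; (b) net 77−35=42 < 49 — fails.
  Not every element is met, so the shareholder fails to carry Stage I.1.
The analysis ends at Stage I.1; the board prevails on this issue.
— Issue II —
Stage II.1 (shareholder, a heightened civil standard, weight is at least 71): (d) 80 ≥ 71 — meets; (e) net 95−19=76 ≥ 71 — meets.
  All elements met. The shareholder retains the burden for Stage II.2.
Stage II.2 (shareholder, a heightened civil standard, weight is at least 71): (f) net 64−1=63 < 71 — fails.
  Not every element is met, so the shareholder fails to carry Stage II.2.
The analysis ends at Stage II.2; the board prevails on this issue.
— Issue III —
Stage III.1 — burden on shareholder; standard: a heightened civil standard (weight exceeds 74).
    (g): 77 > 74 [met]
    (h): 90 − 5 = 85 > 74 [met]
  Stage III.1 is satisfied; the onus moves to the board.
Stage III.2 — burden on board; standard: the preponderance of the evidence (weight is at least 52).
    (i): 46 − 3 = 43 < 52 [not met]
  Stage III.2 not carried; the board fails its burden.
So the shareholder prevails on this issue.
Per-issue: Issue I → board; Issue II → board; Issue III → shareholder. The shareholder must prevail on a majority of issues; overall, the board prevails.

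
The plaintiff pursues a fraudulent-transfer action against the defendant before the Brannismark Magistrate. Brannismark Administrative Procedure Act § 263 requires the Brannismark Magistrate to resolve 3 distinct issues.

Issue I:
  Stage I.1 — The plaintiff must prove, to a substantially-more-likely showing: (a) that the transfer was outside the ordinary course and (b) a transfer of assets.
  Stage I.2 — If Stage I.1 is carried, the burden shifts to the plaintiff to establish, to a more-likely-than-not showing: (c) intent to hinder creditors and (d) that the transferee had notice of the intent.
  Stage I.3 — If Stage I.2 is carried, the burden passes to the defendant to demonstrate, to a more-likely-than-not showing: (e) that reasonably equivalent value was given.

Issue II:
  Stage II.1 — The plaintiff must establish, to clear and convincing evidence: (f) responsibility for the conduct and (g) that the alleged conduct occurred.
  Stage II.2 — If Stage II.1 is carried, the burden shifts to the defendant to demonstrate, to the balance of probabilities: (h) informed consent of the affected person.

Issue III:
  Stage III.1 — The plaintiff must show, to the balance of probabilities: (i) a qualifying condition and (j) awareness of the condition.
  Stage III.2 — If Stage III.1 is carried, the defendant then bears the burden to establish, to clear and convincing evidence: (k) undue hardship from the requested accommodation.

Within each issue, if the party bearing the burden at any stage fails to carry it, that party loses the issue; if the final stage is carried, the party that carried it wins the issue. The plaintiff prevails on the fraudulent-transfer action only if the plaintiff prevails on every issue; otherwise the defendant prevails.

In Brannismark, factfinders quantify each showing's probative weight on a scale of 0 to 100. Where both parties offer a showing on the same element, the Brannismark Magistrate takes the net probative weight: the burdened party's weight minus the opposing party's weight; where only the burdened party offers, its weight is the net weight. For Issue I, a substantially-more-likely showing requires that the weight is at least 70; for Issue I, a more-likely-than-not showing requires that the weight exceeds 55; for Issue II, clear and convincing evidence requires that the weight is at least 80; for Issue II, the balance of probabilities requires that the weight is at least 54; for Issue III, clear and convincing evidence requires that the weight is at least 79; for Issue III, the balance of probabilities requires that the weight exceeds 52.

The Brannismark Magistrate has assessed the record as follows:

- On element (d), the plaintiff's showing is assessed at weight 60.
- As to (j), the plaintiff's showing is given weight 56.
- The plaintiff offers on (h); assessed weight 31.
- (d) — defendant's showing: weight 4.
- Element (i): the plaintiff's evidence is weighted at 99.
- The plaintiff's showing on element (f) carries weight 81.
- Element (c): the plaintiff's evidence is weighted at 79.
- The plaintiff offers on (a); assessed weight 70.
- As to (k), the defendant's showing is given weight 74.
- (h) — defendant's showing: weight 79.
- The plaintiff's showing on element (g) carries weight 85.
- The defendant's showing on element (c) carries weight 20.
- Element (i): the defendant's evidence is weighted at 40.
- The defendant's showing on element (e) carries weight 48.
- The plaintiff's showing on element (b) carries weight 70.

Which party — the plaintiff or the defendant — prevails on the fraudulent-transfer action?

plaintiff

— Issue I —
Stage I.1 (plaintiff, a substantially-more-likely showing, weight is at least 70): (a) 70 ≥ 70 — meets; (b) 70 ≥ 70 — meets.
  All elements met. The plaintiff retains the burden for Stage I.2.
Stage I.2 (plaintiff, a more-likely-than-not showing, weight exceeds 55): (c) net 79−20=59 > 55 — meets; (d) net 60−4=56 > 55 — meets.
  All elements met. The burden passes to the defendant.
Stage I.3 (defendant, a more-likely-than-not showing, weight exceeds 55): (e) 48 ≤ 55 — fails.
  The defendant does not carry Stage I.3.
So the plaintiff prevails on this issue.
— Issue II —
Stage II.1 — burden on plaintiff; standard: clear and convincing evidence (weight is at least 80).
    (f): 81 ≥ 80 [met]
    (g): 85 ≥ 80 [met]
  Stage II.1 is satisfied; the onus moves to the defendant.
Stage II.2 — burden on defendant; standard: the balance of probabilities (weight is at least 54).
    (h): 79 − 31 = 48 < 54 [not met]
  Stage II.2 not carried; the defendant fails its burden.
The plaintiff prevails on this issue.
— Issue III —
At Stage III.1 the plaintiff must meet the balance of probabilities (weight exceeds 52): on (i) the weight is 99 less the opposing 40 gives net 59, which does exceed 52, so (i) meets the standard; on (j) the weight is 56, > 52, so (j) meets the standard.
  All elements met. The burden passes to the defendant.
At Stage III.2 the defendant must meet clear and convincing evidence (weight is at least 79): on (k) the weight is 74, which does not reach 79, so (k) does not meet the standard.
  The defendant does not carry Stage III.2.
So the plaintiff prevails on this issue.
Per-issue: Issue I → plaintiff; Issue II → plaintiff; Issue III → plaintiff. The plaintiff must prevail on every issue; overall, the plaintiff prevails.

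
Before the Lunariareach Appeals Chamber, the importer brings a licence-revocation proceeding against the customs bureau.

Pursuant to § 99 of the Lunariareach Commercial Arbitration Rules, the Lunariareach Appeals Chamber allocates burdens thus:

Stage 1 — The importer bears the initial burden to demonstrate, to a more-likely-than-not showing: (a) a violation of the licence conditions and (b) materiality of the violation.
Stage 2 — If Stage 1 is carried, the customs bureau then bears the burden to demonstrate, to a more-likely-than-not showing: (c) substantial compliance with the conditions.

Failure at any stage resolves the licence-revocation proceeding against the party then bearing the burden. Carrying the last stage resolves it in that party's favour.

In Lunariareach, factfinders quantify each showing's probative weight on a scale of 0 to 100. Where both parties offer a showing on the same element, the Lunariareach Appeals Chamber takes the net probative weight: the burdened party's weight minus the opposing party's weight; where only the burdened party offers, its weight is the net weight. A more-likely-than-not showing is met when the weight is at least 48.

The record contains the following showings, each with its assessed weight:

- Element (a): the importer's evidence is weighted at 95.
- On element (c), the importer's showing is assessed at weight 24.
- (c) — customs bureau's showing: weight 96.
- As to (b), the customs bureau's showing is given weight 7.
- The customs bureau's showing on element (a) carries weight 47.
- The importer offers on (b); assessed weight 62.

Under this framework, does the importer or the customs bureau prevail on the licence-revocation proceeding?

customs bureau

At Stage 1 the importer must meet a more-likely-than-not showing (weight is at least 48): on (a) the weight is 95 less the opposing 47 gives net 48, ≥ 48, so (a) meets the standard; on (b) the weight is 62 less the opposing 7 gives net 55, which does reach 48, so (b) meets the standard.
  The importer carries Stage 1; the customs bureau now bears the burden.
At Stage 2 the customs bureau must meet a more-likely-than-not showing (weight is at least 48): on (c) the weight is 96 less the opposing 24 gives net 72, which does reach 48, so (c) meets the standard.
  The customs bureau carries the last stage.
Every stage carried; the customs bureau prevails.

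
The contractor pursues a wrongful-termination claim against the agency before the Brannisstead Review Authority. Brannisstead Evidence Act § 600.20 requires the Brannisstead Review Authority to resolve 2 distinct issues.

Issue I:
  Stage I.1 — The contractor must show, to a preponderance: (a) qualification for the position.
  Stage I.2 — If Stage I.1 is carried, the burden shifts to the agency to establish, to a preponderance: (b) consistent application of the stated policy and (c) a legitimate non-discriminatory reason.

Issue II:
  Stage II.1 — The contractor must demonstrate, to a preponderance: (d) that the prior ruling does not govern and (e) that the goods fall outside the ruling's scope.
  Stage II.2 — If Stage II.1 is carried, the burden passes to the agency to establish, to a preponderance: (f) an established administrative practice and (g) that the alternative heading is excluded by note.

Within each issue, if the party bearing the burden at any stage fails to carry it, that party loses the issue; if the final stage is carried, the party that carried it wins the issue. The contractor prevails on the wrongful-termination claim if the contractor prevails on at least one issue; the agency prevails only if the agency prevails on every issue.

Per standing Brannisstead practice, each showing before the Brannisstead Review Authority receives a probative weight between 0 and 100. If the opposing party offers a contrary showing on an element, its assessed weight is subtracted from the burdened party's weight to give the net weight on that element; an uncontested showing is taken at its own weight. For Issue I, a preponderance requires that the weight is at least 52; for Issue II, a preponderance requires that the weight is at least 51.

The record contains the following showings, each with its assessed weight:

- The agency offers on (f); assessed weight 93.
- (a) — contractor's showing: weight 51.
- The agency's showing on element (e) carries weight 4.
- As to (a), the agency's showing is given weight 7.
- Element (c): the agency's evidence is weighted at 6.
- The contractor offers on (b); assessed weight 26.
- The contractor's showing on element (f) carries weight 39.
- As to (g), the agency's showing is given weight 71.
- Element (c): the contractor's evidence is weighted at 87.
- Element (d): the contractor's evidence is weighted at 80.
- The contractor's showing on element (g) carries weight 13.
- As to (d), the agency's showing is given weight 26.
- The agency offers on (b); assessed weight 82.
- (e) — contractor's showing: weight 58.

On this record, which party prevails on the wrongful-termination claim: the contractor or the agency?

— Issue I —
Stage I.1 — burden on contractor; standard: a preponderance (weight is at least 52).
    (a): 51 − 7 = 44 < 52 [not met]
  Stage I.1 not carried; the contractor fails its burden.
The analysis ends at Stage I.1; the agency prevails on this issue.
— Issue II —
Stage II.1 — burden on contractor; standard: a preponderance (weight is at least 51).
    (d): 80 − 26 = 54 ≥ 51 [met]
    (e): 58 − 4 = 54 ≥ 51 [met]
  Stage II.1 carried; the burden shifts to the agency.
Stage II.2 — burden on agency; standard: a preponderance (weight is at least 51).
    (f): 93 − 39 = 54 ≥ 51 [met]
    (g): 71 − 13 = 58 ≥ 51 [met]
  All elements met at the final stage.
Every stage carried; the agency prevails on this issue.
Per-issue: Issue I → agency; Issue II → agency. The contractor must prevail on at least one issue; overall, the agency prevails.

agency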